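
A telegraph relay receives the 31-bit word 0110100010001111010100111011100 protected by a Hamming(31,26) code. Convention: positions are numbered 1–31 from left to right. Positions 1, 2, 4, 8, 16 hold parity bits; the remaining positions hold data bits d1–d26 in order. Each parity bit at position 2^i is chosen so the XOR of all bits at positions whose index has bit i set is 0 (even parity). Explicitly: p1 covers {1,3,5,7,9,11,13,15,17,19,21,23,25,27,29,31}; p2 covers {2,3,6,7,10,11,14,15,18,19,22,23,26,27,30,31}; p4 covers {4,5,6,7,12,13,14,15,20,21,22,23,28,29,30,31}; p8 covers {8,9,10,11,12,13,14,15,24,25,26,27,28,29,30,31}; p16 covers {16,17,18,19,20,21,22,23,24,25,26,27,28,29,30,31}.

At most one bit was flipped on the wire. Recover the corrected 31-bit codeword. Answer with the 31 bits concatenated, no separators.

0110100010001111010100111001100

s1 (pos 1,3,5,7,9,11,13,15,17,19,21,23,25,27,29,31): 0⊕1⊕1⊕0⊕1⊕0⊕1⊕1⊕0⊕0⊕0⊕1⊕1⊕1⊕1⊕0 = 1
s2 (pos 2,3,6,7,10,11,14,15,18,19,22,23,26,27,30,31): 1⊕1⊕0⊕0⊕0⊕0⊕1⊕1⊕1⊕0⊕0⊕1⊕0⊕1⊕0⊕0 = 1
s4 (pos 4,5,6,7,12,13,14,15,20,21,22,23,28,29,30,31): 0⊕1⊕0⊕0⊕0⊕1⊕1⊕1⊕1⊕0⊕0⊕1⊕1⊕1⊕0⊕0 = 0
s8 (pos 8,9,10,11,12,13,14,15,24,25,26,27,28,29,30,31): 0⊕1⊕0⊕0⊕0⊕1⊕1⊕1⊕1⊕1⊕0⊕1⊕1⊕1⊕0⊕0 = 1
s16 (pos 16,17,18,19,20,21,22,23,24,25,26,27,28,29,30,31): 1⊕0⊕1⊕0⊕1⊕0⊕0⊕1⊕1⊕1⊕0⊕1⊕1⊕1⊕0⊕0 = 1
Syndrome s16…s1 = 11011 → error at position 27.
Flip position 27: 0110100010001111010100111011100 → 0110100010001111010100111001100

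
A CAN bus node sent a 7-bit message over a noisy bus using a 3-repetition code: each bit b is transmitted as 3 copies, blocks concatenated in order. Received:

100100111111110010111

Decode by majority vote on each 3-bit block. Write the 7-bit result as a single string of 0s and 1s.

Block 1 (100): 1 one → 0
Block 2 (100): 1 one → 0
Block 3 (111): 3 ones → 1
Block 4 (111): 3 ones → 1
Block 5 (110): 2 ones → 1
Block 6 (010): 1 one → 0
Block 7 (111): 3 ones → 1

0011101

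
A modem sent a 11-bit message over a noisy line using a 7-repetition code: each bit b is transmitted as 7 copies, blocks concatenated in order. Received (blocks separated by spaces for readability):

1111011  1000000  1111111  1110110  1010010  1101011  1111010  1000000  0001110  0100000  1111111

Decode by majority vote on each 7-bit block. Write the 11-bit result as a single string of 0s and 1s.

10110110001

Block 1 (1111011): 6 ones → 1
Block 2 (1000000): 1 one → 0
Block 3 (1111111): 7 ones → 1
Block 4 (1110110): 5 ones → 1
Block 5 (1010010): 3 ones → 0
Block 6 (1101011): 5 ones → 1
Block 7 (1111010): 5 ones → 1
Block 8 (1000000): 1 one → 0
Block 9 (0001110): 3 ones → 0
Block 10 (0100000): 1 one → 0
Block 11 (1111111): 7 ones → 1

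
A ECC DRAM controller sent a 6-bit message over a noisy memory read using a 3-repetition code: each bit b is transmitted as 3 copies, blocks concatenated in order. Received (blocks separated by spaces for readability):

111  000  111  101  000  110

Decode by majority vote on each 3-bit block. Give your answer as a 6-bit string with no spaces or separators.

101101

Block 1 (111): 3 ones → 1
Block 2 (000): 0 ones → 0
Block 3 (111): 3 ones → 1
Block 4 (101): 2 ones → 1
Block 5 (000): 0 ones → 0
Block 6 (110): 2 ones → 1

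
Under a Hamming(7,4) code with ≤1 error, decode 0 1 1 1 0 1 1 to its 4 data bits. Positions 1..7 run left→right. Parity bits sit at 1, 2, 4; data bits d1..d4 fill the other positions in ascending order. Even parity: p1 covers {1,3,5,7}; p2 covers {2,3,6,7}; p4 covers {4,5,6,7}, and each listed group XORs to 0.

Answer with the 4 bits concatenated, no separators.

s1 (pos 1,3,5,7): 0⊕1⊕0⊕1 = 0
s2 (pos 2,3,6,7): 1⊕1⊕1⊕1 = 0
s4 (pos 4,5,6,7): 1⊕0⊕1⊕1 = 1
Syndrome s4…s1 = 100 → error at position 4.
Flip position 4: 0111011 → 0110011
Read data bits from positions 3,5,6,7: 1011

1011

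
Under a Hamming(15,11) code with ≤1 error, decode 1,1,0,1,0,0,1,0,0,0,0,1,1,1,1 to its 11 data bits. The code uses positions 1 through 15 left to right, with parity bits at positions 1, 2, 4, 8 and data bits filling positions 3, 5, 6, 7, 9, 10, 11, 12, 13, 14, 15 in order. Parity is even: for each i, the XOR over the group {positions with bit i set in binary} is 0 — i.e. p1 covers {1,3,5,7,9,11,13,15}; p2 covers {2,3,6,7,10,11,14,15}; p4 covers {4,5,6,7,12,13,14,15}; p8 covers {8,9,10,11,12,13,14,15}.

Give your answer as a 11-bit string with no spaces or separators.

00010001111

s1 (pos 1,3,5,7,9,11,13,15): 1⊕0⊕0⊕1⊕0⊕0⊕1⊕1 = 0
s2 (pos 2,3,6,7,10,11,14,15): 1⊕0⊕0⊕1⊕0⊕0⊕1⊕1 = 0
s4 (pos 4,5,6,7,12,13,14,15): 1⊕0⊕0⊕1⊕1⊕1⊕1⊕1 = 0
s8 (pos 8,9,10,11,12,13,14,15): 0⊕0⊕0⊕0⊕1⊕1⊕1⊕1 = 0
Syndrome s8…s1 = 0000 → no error.
Read data bits from positions 3,5,6,7,9,10,11,12,13,14,15: 00010001111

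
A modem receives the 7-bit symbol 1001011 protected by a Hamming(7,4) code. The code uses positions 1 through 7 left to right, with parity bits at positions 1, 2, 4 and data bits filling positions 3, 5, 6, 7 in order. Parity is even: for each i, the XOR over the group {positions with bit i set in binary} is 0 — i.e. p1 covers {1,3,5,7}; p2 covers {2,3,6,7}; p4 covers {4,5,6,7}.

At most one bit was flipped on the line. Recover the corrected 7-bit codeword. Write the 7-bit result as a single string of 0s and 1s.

s1 (pos 1,3,5,7): 1⊕0⊕0⊕1 = 0
s2 (pos 2,3,6,7): 0⊕0⊕1⊕1 = 0
s4 (pos 4,5,6,7): 1⊕0⊕1⊕1 = 1
Syndrome s4…s1 = 100 → error at position 4.
Flip position 4: 1001011 → 1000011

1000011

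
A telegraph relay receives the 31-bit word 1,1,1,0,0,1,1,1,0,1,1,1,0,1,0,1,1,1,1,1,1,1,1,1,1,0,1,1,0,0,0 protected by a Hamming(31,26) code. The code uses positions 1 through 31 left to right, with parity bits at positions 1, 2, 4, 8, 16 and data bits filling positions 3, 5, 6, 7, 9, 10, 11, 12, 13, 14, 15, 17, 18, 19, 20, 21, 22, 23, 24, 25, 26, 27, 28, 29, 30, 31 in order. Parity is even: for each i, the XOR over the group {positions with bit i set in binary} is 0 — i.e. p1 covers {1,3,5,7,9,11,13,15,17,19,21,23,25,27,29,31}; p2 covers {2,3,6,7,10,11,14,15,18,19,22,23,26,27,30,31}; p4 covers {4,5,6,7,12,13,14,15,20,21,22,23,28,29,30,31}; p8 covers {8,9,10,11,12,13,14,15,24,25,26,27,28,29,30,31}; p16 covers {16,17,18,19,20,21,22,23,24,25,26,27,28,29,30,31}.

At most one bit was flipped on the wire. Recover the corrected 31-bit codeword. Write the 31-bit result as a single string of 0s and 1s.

1110011101100101111111111011000

s1 (pos 1,3,5,7,9,11,13,15,17,19,21,23,25,27,29,31): 1⊕1⊕0⊕1⊕0⊕1⊕0⊕0⊕1⊕1⊕1⊕1⊕1⊕1⊕0⊕0 = 0
s2 (pos 2,3,6,7,10,11,14,15,18,19,22,23,26,27,30,31): 1⊕1⊕1⊕1⊕1⊕1⊕1⊕0⊕1⊕1⊕1⊕1⊕0⊕1⊕0⊕0 = 0
s4 (pos 4,5,6,7,12,13,14,15,20,21,22,23,28,29,30,31): 0⊕0⊕1⊕1⊕1⊕0⊕1⊕0⊕1⊕1⊕1⊕1⊕1⊕0⊕0⊕0 = 1
s8 (pos 8,9,10,11,12,13,14,15,24,25,26,27,28,29,30,31): 1⊕0⊕1⊕1⊕1⊕0⊕1⊕0⊕1⊕1⊕0⊕1⊕1⊕0⊕0⊕0 = 1
s16 (pos 16,17,18,19,20,21,22,23,24,25,26,27,28,29,30,31): 1⊕1⊕1⊕1⊕1⊕1⊕1⊕1⊕1⊕1⊕0⊕1⊕1⊕0⊕0⊕0 = 0
Syndrome s16…s1 = 01100 → error at position 12.
Flip position 12: 1110011101110101111111111011000 → 1110011101100101111111111011000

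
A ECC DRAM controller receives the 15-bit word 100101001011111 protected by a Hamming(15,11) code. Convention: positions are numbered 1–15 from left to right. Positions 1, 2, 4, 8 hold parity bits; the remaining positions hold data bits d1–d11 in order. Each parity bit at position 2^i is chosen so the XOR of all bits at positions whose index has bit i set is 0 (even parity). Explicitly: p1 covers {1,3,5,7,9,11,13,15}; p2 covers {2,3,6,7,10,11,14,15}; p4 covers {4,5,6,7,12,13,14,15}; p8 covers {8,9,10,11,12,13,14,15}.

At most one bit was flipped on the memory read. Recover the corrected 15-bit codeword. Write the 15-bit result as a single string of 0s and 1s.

s1 (pos 1,3,5,7,9,11,13,15): 1⊕0⊕0⊕0⊕1⊕1⊕1⊕1 = 1
s2 (pos 2,3,6,7,10,11,14,15): 0⊕0⊕1⊕0⊕0⊕1⊕1⊕1 = 0
s4 (pos 4,5,6,7,12,13,14,15): 1⊕0⊕1⊕0⊕1⊕1⊕1⊕1 = 0
s8 (pos 8,9,10,11,12,13,14,15): 0⊕1⊕0⊕1⊕1⊕1⊕1⊕1 = 0
Syndrome s8…s1 = 0001 → error at position 1.
Flip position 1: 100101001011111 → 000101001011111

000101001011111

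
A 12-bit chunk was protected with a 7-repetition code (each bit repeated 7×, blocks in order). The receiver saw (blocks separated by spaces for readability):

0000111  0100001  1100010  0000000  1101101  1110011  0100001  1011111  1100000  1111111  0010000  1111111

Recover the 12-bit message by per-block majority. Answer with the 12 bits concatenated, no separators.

000011010101

Block 1 (0000111): 3 ones → 0
Block 2 (0100001): 2 ones → 0
Block 3 (1100010): 3 ones → 0
Block 4 (0000000): 0 ones → 0
Block 5 (1101101): 5 ones → 1
Block 6 (1110011): 5 ones → 1
Block 7 (0100001): 2 ones → 0
Block 8 (1011111): 6 ones → 1
Block 9 (1100000): 2 ones → 0
Block 10 (1111111): 7 ones → 1
Block 11 (0010000): 1 one → 0
Block 12 (1111111): 7 ones → 1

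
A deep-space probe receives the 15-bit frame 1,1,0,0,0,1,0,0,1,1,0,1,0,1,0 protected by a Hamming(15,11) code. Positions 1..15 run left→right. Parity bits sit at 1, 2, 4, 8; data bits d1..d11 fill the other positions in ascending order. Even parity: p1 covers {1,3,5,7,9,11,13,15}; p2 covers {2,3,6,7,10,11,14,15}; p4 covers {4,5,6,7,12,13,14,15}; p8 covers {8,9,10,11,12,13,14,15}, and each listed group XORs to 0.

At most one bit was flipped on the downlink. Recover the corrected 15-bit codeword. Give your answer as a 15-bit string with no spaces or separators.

s1 (pos 1,3,5,7,9,11,13,15): 1⊕0⊕0⊕0⊕1⊕0⊕0⊕0 = 0
s2 (pos 2,3,6,7,10,11,14,15): 1⊕0⊕1⊕0⊕1⊕0⊕1⊕0 = 0
s4 (pos 4,5,6,7,12,13,14,15): 0⊕0⊕1⊕0⊕1⊕0⊕1⊕0 = 1
s8 (pos 8,9,10,11,12,13,14,15): 0⊕1⊕1⊕0⊕1⊕0⊕1⊕0 = 0
Syndrome s8…s1 = 0100 → error at position 4.
Flip position 4: 110001001101010 → 110101001101010

110101001101010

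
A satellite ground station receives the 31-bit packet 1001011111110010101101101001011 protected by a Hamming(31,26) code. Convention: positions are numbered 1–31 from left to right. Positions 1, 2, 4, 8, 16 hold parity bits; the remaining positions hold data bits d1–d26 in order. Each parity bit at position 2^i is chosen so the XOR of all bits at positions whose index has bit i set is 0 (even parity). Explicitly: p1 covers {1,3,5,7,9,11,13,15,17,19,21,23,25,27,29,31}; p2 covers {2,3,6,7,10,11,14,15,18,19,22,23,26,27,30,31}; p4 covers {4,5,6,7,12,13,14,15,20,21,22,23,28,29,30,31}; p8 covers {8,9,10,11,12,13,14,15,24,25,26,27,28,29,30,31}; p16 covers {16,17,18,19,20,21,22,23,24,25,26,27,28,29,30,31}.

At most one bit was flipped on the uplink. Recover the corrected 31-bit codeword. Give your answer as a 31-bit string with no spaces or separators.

s1 (pos 1,3,5,7,9,11,13,15,17,19,21,23,25,27,29,31): 1⊕0⊕0⊕1⊕1⊕1⊕0⊕1⊕1⊕1⊕0⊕1⊕1⊕0⊕0⊕1 = 0
s2 (pos 2,3,6,7,10,11,14,15,18,19,22,23,26,27,30,31): 0⊕0⊕1⊕1⊕1⊕1⊕0⊕1⊕0⊕1⊕1⊕1⊕0⊕0⊕1⊕1 = 0
s4 (pos 4,5,6,7,12,13,14,15,20,21,22,23,28,29,30,31): 1⊕0⊕1⊕1⊕1⊕0⊕0⊕1⊕1⊕0⊕1⊕1⊕1⊕0⊕1⊕1 = 1
s8 (pos 8,9,10,11,12,13,14,15,24,25,26,27,28,29,30,31): 1⊕1⊕1⊕1⊕1⊕0⊕0⊕1⊕0⊕1⊕0⊕0⊕1⊕0⊕1⊕1 = 0
s16 (pos 16,17,18,19,20,21,22,23,24,25,26,27,28,29,30,31): 0⊕1⊕0⊕1⊕1⊕0⊕1⊕1⊕0⊕1⊕0⊕0⊕1⊕0⊕1⊕1 = 1
Syndrome s16…s1 = 10100 → error at position 20.
Flip position 20: 1001011111110010101101101001011 → 1001011111110010101001101001011

1001011111110010101001101001011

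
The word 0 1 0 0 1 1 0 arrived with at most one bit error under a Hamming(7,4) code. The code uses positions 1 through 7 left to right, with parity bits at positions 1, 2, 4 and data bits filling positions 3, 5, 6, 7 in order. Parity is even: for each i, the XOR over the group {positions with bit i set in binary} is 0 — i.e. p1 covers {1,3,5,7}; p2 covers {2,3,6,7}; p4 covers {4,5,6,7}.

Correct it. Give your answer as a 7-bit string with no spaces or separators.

1100110

s1 (pos 1,3,5,7): 0⊕0⊕1⊕0 = 1
s2 (pos 2,3,6,7): 1⊕0⊕1⊕0 = 0
s4 (pos 4,5,6,7): 0⊕1⊕1⊕0 = 0
Syndrome s4…s1 = 001 → error at position 1.
Flip position 1: 0100110 → 1100110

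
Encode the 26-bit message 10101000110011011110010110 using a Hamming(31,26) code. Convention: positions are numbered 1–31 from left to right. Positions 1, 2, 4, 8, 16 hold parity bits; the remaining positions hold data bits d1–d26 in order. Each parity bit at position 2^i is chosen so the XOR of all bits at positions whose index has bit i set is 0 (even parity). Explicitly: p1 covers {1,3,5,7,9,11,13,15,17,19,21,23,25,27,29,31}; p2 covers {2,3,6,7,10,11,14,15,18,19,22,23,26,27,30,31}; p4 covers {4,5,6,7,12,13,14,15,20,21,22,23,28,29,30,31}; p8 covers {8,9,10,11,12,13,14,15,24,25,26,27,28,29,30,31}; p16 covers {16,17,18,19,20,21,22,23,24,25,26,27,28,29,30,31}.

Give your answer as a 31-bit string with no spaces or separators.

Place data at non-parity positions: p1 p2 1 p4 0 1 0 p8 1 0 0 0 1 1 0 p16 0 1 1 0 1 1 1 1 0 0 1 0 1 1 0
p1 (pos 1,3,5,7,9,11,13,15,17,19,21,23,25,27,29,31): XOR of data positions = 1⊕0⊕0⊕1⊕0⊕1⊕0⊕0⊕1⊕1⊕1⊕0⊕1⊕1⊕0 = 0
p2 (pos 2,3,6,7,10,11,14,15,18,19,22,23,26,27,30,31): XOR of data positions = 1⊕1⊕0⊕0⊕0⊕1⊕0⊕1⊕1⊕1⊕1⊕0⊕1⊕1⊕0 = 1
p4 (pos 4,5,6,7,12,13,14,15,20,21,22,23,28,29,30,31): XOR of data positions = 0⊕1⊕0⊕0⊕1⊕1⊕0⊕0⊕1⊕1⊕1⊕0⊕1⊕1⊕0 = 0
p8 (pos 8,9,10,11,12,13,14,15,24,25,26,27,28,29,30,31): XOR of data positions = 1⊕0⊕0⊕0⊕1⊕1⊕0⊕1⊕0⊕0⊕1⊕0⊕1⊕1⊕0 = 1
p16 (pos 16,17,18,19,20,21,22,23,24,25,26,27,28,29,30,31): XOR of data positions = 0⊕1⊕1⊕0⊕1⊕1⊕1⊕1⊕0⊕0⊕1⊕0⊕1⊕1⊕0 = 1
Codeword: 0110010110001101011011110010110

0110010110001101011011110010110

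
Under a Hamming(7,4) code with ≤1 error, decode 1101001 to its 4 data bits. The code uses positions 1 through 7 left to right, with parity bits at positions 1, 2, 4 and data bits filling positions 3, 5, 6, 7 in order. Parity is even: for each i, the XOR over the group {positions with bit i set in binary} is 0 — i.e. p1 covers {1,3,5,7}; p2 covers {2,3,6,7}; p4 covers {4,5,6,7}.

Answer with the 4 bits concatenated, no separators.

0001

s1 (pos 1,3,5,7): 1⊕0⊕0⊕1 = 0
s2 (pos 2,3,6,7): 1⊕0⊕0⊕1 = 0
s4 (pos 4,5,6,7): 1⊕0⊕0⊕1 = 0
Syndrome s4…s1 = 000 → no error.
Read data bits from positions 3,5,6,7: 0001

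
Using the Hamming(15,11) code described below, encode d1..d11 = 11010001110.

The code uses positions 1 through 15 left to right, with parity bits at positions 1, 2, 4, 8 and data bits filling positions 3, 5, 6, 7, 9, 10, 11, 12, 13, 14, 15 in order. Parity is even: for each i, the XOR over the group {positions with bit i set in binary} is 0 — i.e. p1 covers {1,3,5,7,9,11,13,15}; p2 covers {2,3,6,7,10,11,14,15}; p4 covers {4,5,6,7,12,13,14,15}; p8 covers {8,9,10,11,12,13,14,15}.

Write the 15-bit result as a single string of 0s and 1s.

Place data at non-parity positions: p1 p2 1 p4 1 0 1 p8 0 0 0 1 1 1 0
p1 (pos 1,3,5,7,9,11,13,15): XOR of data positions = 1⊕1⊕1⊕0⊕0⊕1⊕0 = 0
p2 (pos 2,3,6,7,10,11,14,15): XOR of data positions = 1⊕0⊕1⊕0⊕0⊕1⊕0 = 1
p4 (pos 4,5,6,7,12,13,14,15): XOR of data positions = 1⊕0⊕1⊕1⊕1⊕1⊕0 = 1
p8 (pos 8,9,10,11,12,13,14,15): XOR of data positions = 0⊕0⊕0⊕1⊕1⊕1⊕0 = 1
Codeword: 011110110001110

011110110001110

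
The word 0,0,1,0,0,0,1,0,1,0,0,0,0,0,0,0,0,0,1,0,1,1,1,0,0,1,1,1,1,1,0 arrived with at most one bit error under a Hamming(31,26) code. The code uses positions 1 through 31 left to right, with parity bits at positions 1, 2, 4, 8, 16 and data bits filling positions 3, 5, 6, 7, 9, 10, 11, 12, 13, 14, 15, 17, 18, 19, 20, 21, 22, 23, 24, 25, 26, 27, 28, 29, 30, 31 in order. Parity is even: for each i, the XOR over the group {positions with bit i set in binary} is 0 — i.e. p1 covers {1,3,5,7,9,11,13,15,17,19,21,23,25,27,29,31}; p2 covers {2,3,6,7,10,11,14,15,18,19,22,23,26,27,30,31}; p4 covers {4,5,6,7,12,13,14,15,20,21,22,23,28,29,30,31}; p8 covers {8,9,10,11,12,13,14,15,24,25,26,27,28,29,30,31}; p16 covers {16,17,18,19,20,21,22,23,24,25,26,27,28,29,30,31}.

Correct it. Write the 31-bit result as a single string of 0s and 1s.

s1 (pos 1,3,5,7,9,11,13,15,17,19,21,23,25,27,29,31): 0⊕1⊕0⊕1⊕1⊕0⊕0⊕0⊕0⊕1⊕1⊕1⊕0⊕1⊕1⊕0 = 0
s2 (pos 2,3,6,7,10,11,14,15,18,19,22,23,26,27,30,31): 0⊕1⊕0⊕1⊕0⊕0⊕0⊕0⊕0⊕1⊕1⊕1⊕1⊕1⊕1⊕0 = 0
s4 (pos 4,5,6,7,12,13,14,15,20,21,22,23,28,29,30,31): 0⊕0⊕0⊕1⊕0⊕0⊕0⊕0⊕0⊕1⊕1⊕1⊕1⊕1⊕1⊕0 = 1
s8 (pos 8,9,10,11,12,13,14,15,24,25,26,27,28,29,30,31): 0⊕1⊕0⊕0⊕0⊕0⊕0⊕0⊕0⊕0⊕1⊕1⊕1⊕1⊕1⊕0 = 0
s16 (pos 16,17,18,19,20,21,22,23,24,25,26,27,28,29,30,31): 0⊕0⊕0⊕1⊕0⊕1⊕1⊕1⊕0⊕0⊕1⊕1⊕1⊕1⊕1⊕0 = 1
Syndrome s16…s1 = 10100 → error at position 20.
Flip position 20: 0010001010000000001011100111110 → 0010001010000000001111100111110

0010001010000000001111100111110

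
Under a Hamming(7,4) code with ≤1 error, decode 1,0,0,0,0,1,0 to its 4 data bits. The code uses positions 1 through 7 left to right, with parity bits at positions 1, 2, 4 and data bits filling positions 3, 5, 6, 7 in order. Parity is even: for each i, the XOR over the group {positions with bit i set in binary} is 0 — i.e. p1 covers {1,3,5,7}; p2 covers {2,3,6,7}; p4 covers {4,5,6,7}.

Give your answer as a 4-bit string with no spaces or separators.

0011

s1 (pos 1,3,5,7): 1⊕0⊕0⊕0 = 1
s2 (pos 2,3,6,7): 0⊕0⊕1⊕0 = 1
s4 (pos 4,5,6,7): 0⊕0⊕1⊕0 = 1
Syndrome s4…s1 = 111 → error at position 7.
Flip position 7: 1000010 → 1000011
Read data bits from positions 3,5,6,7: 0011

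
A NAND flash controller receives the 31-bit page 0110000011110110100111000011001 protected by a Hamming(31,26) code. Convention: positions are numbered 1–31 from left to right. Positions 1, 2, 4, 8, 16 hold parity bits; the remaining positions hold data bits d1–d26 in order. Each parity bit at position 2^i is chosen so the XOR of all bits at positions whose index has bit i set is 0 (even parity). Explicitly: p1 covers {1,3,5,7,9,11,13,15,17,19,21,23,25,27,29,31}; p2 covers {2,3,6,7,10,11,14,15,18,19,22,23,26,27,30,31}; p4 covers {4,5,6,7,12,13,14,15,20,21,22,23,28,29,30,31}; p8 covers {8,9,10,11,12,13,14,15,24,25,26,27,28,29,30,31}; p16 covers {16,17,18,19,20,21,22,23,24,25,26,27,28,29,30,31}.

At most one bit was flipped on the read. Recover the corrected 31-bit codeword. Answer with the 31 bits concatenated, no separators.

0110000011110110100111000111001

s1 (pos 1,3,5,7,9,11,13,15,17,19,21,23,25,27,29,31): 0⊕1⊕0⊕0⊕1⊕1⊕0⊕1⊕1⊕0⊕1⊕0⊕0⊕1⊕0⊕1 = 0
s2 (pos 2,3,6,7,10,11,14,15,18,19,22,23,26,27,30,31): 1⊕1⊕0⊕0⊕1⊕1⊕1⊕1⊕0⊕0⊕1⊕0⊕0⊕1⊕0⊕1 = 1
s4 (pos 4,5,6,7,12,13,14,15,20,21,22,23,28,29,30,31): 0⊕0⊕0⊕0⊕1⊕0⊕1⊕1⊕1⊕1⊕1⊕0⊕1⊕0⊕0⊕1 = 0
s8 (pos 8,9,10,11,12,13,14,15,24,25,26,27,28,29,30,31): 0⊕1⊕1⊕1⊕1⊕0⊕1⊕1⊕0⊕0⊕0⊕1⊕1⊕0⊕0⊕1 = 1
s16 (pos 16,17,18,19,20,21,22,23,24,25,26,27,28,29,30,31): 0⊕1⊕0⊕0⊕1⊕1⊕1⊕0⊕0⊕0⊕0⊕1⊕1⊕0⊕0⊕1 = 1
Syndrome s16…s1 = 11010 → error at position 26.
Flip position 26: 0110000011110110100111000011001 → 0110000011110110100111000111001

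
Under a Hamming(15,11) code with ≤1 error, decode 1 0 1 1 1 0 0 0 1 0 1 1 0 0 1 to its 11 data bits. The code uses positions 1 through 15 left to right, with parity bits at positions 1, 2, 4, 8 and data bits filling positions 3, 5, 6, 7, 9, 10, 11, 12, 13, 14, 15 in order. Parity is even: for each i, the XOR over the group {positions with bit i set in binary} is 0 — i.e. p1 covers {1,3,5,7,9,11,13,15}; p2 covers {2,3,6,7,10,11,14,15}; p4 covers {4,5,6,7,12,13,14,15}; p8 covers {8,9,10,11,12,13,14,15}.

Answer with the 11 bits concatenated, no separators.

s1 (pos 1,3,5,7,9,11,13,15): 1⊕1⊕1⊕0⊕1⊕1⊕0⊕1 = 0
s2 (pos 2,3,6,7,10,11,14,15): 0⊕1⊕0⊕0⊕0⊕1⊕0⊕1 = 1
s4 (pos 4,5,6,7,12,13,14,15): 1⊕1⊕0⊕0⊕1⊕0⊕0⊕1 = 0
s8 (pos 8,9,10,11,12,13,14,15): 0⊕1⊕0⊕1⊕1⊕0⊕0⊕1 = 0
Syndrome s8…s1 = 0010 → error at position 2.
Flip position 2: 101110001011001 → 111110001011001
Read data bits from positions 3,5,6,7,9,10,11,12,13,14,15: 11001011001

11001011001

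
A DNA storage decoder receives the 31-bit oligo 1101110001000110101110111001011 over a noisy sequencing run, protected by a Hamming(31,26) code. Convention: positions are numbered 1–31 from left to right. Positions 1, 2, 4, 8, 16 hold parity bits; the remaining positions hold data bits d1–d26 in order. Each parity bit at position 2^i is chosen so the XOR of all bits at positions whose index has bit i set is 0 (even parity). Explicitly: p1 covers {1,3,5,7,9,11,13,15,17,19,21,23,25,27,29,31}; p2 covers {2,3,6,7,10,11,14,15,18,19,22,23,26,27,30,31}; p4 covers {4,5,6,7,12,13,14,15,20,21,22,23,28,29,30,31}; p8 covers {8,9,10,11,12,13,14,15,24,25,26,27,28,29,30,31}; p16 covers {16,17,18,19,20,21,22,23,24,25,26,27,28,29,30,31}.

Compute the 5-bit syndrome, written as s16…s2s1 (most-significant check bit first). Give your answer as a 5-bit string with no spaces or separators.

00111

s1 (pos 1,3,5,7,9,11,13,15,17,19,21,23,25,27,29,31): 1⊕0⊕1⊕0⊕0⊕0⊕0⊕1⊕1⊕1⊕1⊕1⊕1⊕0⊕0⊕1 = 1
s2 (pos 2,3,6,7,10,11,14,15,18,19,22,23,26,27,30,31): 1⊕0⊕1⊕0⊕1⊕0⊕1⊕1⊕0⊕1⊕0⊕1⊕0⊕0⊕1⊕1 = 1
s4 (pos 4,5,6,7,12,13,14,15,20,21,22,23,28,29,30,31): 1⊕1⊕1⊕0⊕0⊕0⊕1⊕1⊕1⊕1⊕0⊕1⊕1⊕0⊕1⊕1 = 1
s8 (pos 8,9,10,11,12,13,14,15,24,25,26,27,28,29,30,31): 0⊕0⊕1⊕0⊕0⊕0⊕1⊕1⊕1⊕1⊕0⊕0⊕1⊕0⊕1⊕1 = 0
s16 (pos 16,17,18,19,20,21,22,23,24,25,26,27,28,29,30,31): 0⊕1⊕0⊕1⊕1⊕1⊕0⊕1⊕1⊕1⊕0⊕0⊕1⊕0⊕1⊕1 = 0
Syndrome s16…s1 = 00111 → error at position 7.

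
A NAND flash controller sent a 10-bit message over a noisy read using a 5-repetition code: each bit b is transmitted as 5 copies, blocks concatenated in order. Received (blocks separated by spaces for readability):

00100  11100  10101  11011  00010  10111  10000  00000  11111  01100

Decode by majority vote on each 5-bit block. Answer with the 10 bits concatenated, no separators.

Block 1 (00100): 1 one → 0
Block 2 (11100): 3 ones → 1
Block 3 (10101): 3 ones → 1
Block 4 (11011): 4 ones → 1
Block 5 (00010): 1 one → 0
Block 6 (10111): 4 ones → 1
Block 7 (10000): 1 one → 0
Block 8 (00000): 0 ones → 0
Block 9 (11111): 5 ones → 1
Block 10 (01100): 2 ones → 0

0111010010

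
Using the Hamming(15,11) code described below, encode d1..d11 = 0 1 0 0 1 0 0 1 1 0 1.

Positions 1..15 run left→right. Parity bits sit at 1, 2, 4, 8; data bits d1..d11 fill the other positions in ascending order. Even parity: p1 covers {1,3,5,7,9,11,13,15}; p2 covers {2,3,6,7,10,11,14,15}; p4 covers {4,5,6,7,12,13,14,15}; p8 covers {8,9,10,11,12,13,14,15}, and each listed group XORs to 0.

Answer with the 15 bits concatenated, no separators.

Place data at non-parity positions: p1 p2 0 p4 1 0 0 p8 1 0 0 1 1 0 1
p1 (pos 1,3,5,7,9,11,13,15): XOR of data positions = 0⊕1⊕0⊕1⊕0⊕1⊕1 = 0
p2 (pos 2,3,6,7,10,11,14,15): XOR of data positions = 0⊕0⊕0⊕0⊕0⊕0⊕1 = 1
p4 (pos 4,5,6,7,12,13,14,15): XOR of data positions = 1⊕0⊕0⊕1⊕1⊕0⊕1 = 0
p8 (pos 8,9,10,11,12,13,14,15): XOR of data positions = 1⊕0⊕0⊕1⊕1⊕0⊕1 = 0
Codeword: 010010001001101

010010001001101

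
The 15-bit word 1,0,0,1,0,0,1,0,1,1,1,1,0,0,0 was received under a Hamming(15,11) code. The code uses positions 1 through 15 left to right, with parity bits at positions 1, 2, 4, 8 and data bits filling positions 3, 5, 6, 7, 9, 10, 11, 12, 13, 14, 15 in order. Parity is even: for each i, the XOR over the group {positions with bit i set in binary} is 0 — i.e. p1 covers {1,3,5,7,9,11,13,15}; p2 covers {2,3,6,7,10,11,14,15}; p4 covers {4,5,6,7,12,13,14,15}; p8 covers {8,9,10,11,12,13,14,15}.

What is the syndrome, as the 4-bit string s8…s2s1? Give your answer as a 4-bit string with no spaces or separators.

s1 (pos 1,3,5,7,9,11,13,15): 1⊕0⊕0⊕1⊕1⊕1⊕0⊕0 = 0
s2 (pos 2,3,6,7,10,11,14,15): 0⊕0⊕0⊕1⊕1⊕1⊕0⊕0 = 1
s4 (pos 4,5,6,7,12,13,14,15): 1⊕0⊕0⊕1⊕1⊕0⊕0⊕0 = 1
s8 (pos 8,9,10,11,12,13,14,15): 0⊕1⊕1⊕1⊕1⊕0⊕0⊕0 = 0
Syndrome s8…s1 = 0110 → error at position 6.

0110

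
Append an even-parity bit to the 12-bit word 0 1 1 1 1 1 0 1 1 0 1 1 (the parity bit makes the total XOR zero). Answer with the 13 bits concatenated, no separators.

0111110110111

XOR of the 12 data bits: 0⊕1⊕1⊕1⊕1⊕1⊕0⊕1⊕1⊕0⊕1⊕1 = 1
Parity bit = 1 (so all 13 bits XOR to 0).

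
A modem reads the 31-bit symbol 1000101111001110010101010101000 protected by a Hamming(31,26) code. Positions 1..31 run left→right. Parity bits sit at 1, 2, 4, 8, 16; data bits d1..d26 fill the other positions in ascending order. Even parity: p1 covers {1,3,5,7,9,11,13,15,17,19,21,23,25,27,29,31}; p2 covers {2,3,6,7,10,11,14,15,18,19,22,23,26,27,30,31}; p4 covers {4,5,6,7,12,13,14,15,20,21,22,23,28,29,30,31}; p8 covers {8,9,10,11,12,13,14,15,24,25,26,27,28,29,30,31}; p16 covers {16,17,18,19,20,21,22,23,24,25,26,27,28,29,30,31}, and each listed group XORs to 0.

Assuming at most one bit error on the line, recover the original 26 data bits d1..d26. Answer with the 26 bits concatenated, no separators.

01011000111010101010101000

s1 (pos 1,3,5,7,9,11,13,15,17,19,21,23,25,27,29,31): 1⊕0⊕1⊕1⊕1⊕0⊕1⊕1⊕0⊕0⊕0⊕0⊕0⊕0⊕0⊕0 = 0
s2 (pos 2,3,6,7,10,11,14,15,18,19,22,23,26,27,30,31): 0⊕0⊕0⊕1⊕1⊕0⊕1⊕1⊕1⊕0⊕1⊕0⊕1⊕0⊕0⊕0 = 1
s4 (pos 4,5,6,7,12,13,14,15,20,21,22,23,28,29,30,31): 0⊕1⊕0⊕1⊕0⊕1⊕1⊕1⊕1⊕0⊕1⊕0⊕1⊕0⊕0⊕0 = 0
s8 (pos 8,9,10,11,12,13,14,15,24,25,26,27,28,29,30,31): 1⊕1⊕1⊕0⊕0⊕1⊕1⊕1⊕1⊕0⊕1⊕0⊕1⊕0⊕0⊕0 = 1
s16 (pos 16,17,18,19,20,21,22,23,24,25,26,27,28,29,30,31): 0⊕0⊕1⊕0⊕1⊕0⊕1⊕0⊕1⊕0⊕1⊕0⊕1⊕0⊕0⊕0 = 0
Syndrome s16…s1 = 01010 → error at position 10.
Flip position 10: 1000101111001110010101010101000 → 1000101110001110010101010101000
Read data bits from positions 3,5,6,7,9,10,11,12,13,14,15,17,18,19,20,21,22,23,24,25,26,27,28,29,30,31: 01011000111010101010101000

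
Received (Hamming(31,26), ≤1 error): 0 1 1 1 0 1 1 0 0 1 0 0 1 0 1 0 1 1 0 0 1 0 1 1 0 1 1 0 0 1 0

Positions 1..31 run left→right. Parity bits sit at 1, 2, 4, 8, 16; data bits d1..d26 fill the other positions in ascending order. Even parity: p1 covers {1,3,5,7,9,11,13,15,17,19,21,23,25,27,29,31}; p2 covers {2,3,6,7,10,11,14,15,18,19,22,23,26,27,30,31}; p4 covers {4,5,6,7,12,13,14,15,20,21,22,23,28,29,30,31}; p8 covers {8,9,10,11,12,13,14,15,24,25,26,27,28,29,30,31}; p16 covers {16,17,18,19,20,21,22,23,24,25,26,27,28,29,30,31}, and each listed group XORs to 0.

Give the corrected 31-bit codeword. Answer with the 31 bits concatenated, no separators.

s1 (pos 1,3,5,7,9,11,13,15,17,19,21,23,25,27,29,31): 0⊕1⊕0⊕1⊕0⊕0⊕1⊕1⊕1⊕0⊕1⊕1⊕0⊕1⊕0⊕0 = 0
s2 (pos 2,3,6,7,10,11,14,15,18,19,22,23,26,27,30,31): 1⊕1⊕1⊕1⊕1⊕0⊕0⊕1⊕1⊕0⊕0⊕1⊕1⊕1⊕1⊕0 = 1
s4 (pos 4,5,6,7,12,13,14,15,20,21,22,23,28,29,30,31): 1⊕0⊕1⊕1⊕0⊕1⊕0⊕1⊕0⊕1⊕0⊕1⊕0⊕0⊕1⊕0 = 0
s8 (pos 8,9,10,11,12,13,14,15,24,25,26,27,28,29,30,31): 0⊕0⊕1⊕0⊕0⊕1⊕0⊕1⊕1⊕0⊕1⊕1⊕0⊕0⊕1⊕0 = 1
s16 (pos 16,17,18,19,20,21,22,23,24,25,26,27,28,29,30,31): 0⊕1⊕1⊕0⊕0⊕1⊕0⊕1⊕1⊕0⊕1⊕1⊕0⊕0⊕1⊕0 = 0
Syndrome s16…s1 = 01010 → error at position 10.
Flip position 10: 0111011001001010110010110110010 → 0111011000001010110010110110010

0111011000001010110010110110010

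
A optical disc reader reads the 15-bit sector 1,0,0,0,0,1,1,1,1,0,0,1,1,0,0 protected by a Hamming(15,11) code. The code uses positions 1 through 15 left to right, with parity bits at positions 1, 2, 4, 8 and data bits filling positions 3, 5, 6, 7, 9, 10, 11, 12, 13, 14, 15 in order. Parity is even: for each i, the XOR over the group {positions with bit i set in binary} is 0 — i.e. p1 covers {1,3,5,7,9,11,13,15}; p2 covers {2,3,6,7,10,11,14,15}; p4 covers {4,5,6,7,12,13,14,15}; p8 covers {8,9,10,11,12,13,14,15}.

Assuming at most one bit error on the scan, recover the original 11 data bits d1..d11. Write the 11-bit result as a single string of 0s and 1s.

00111001100

s1 (pos 1,3,5,7,9,11,13,15): 1⊕0⊕0⊕1⊕1⊕0⊕1⊕0 = 0
s2 (pos 2,3,6,7,10,11,14,15): 0⊕0⊕1⊕1⊕0⊕0⊕0⊕0 = 0
s4 (pos 4,5,6,7,12,13,14,15): 0⊕0⊕1⊕1⊕1⊕1⊕0⊕0 = 0
s8 (pos 8,9,10,11,12,13,14,15): 1⊕1⊕0⊕0⊕1⊕1⊕0⊕0 = 0
Syndrome s8…s1 = 0000 → no error.
Read data bits from positions 3,5,6,7,9,10,11,12,13,14,15: 00111001100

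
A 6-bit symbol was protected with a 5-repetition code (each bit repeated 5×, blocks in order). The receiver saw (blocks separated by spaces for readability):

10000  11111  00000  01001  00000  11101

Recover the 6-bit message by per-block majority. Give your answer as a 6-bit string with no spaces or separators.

010001

Block 1 (10000): 1 one → 0
Block 2 (11111): 5 ones → 1
Block 3 (00000): 0 ones → 0
Block 4 (01001): 2 ones → 0
Block 5 (00000): 0 ones → 0
Block 6 (11101): 4 ones → 1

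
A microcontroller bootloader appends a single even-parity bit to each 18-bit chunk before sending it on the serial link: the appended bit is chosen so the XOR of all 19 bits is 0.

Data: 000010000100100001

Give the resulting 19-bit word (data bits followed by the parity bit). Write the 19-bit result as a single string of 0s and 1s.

0000100001001000010

XOR of the 18 data bits: 0⊕0⊕0⊕0⊕1⊕0⊕0⊕0⊕0⊕1⊕0⊕0⊕1⊕0⊕0⊕0⊕0⊕1 = 0
Parity bit = 0 (so all 19 bits XOR to 0).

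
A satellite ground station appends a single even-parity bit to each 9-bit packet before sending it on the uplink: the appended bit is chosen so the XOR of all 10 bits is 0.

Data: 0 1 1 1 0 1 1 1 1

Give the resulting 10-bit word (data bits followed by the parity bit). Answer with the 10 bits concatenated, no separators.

XOR of the 9 data bits: 0⊕1⊕1⊕1⊕0⊕1⊕1⊕1⊕1 = 1
Parity bit = 1 (so all 10 bits XOR to 0).

0111011111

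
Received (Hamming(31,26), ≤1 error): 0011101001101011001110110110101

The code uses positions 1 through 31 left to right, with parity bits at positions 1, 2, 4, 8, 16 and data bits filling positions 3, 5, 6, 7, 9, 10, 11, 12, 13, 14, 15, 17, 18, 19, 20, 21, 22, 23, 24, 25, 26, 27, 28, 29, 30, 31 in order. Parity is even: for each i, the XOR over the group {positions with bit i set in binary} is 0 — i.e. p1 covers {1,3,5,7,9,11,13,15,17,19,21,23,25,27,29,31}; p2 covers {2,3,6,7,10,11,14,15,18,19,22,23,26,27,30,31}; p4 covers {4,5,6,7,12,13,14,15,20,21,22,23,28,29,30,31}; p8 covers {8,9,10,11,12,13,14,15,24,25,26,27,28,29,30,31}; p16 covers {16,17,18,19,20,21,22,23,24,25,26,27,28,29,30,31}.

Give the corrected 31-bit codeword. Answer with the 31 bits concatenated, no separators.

s1 (pos 1,3,5,7,9,11,13,15,17,19,21,23,25,27,29,31): 0⊕1⊕1⊕1⊕0⊕1⊕1⊕1⊕0⊕1⊕1⊕1⊕0⊕1⊕1⊕1 = 0
s2 (pos 2,3,6,7,10,11,14,15,18,19,22,23,26,27,30,31): 0⊕1⊕0⊕1⊕1⊕1⊕0⊕1⊕0⊕1⊕0⊕1⊕1⊕1⊕0⊕1 = 0
s4 (pos 4,5,6,7,12,13,14,15,20,21,22,23,28,29,30,31): 1⊕1⊕0⊕1⊕0⊕1⊕0⊕1⊕1⊕1⊕0⊕1⊕0⊕1⊕0⊕1 = 0
s8 (pos 8,9,10,11,12,13,14,15,24,25,26,27,28,29,30,31): 0⊕0⊕1⊕1⊕0⊕1⊕0⊕1⊕1⊕0⊕1⊕1⊕0⊕1⊕0⊕1 = 1
s16 (pos 16,17,18,19,20,21,22,23,24,25,26,27,28,29,30,31): 1⊕0⊕0⊕1⊕1⊕1⊕0⊕1⊕1⊕0⊕1⊕1⊕0⊕1⊕0⊕1 = 0
Syndrome s16…s1 = 01000 → error at position 8.
Flip position 8: 0011101001101011001110110110101 → 0011101101101011001110110110101

0011101101101011001110110110101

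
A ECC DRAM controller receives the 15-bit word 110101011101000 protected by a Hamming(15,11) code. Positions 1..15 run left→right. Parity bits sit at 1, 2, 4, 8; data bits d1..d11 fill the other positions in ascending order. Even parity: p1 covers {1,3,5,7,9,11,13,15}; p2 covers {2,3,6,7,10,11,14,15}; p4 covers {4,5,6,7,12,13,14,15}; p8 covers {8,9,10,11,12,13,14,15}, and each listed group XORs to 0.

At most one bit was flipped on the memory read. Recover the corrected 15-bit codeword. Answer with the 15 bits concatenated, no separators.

110100011101000

s1 (pos 1,3,5,7,9,11,13,15): 1⊕0⊕0⊕0⊕1⊕0⊕0⊕0 = 0
s2 (pos 2,3,6,7,10,11,14,15): 1⊕0⊕1⊕0⊕1⊕0⊕0⊕0 = 1
s4 (pos 4,5,6,7,12,13,14,15): 1⊕0⊕1⊕0⊕1⊕0⊕0⊕0 = 1
s8 (pos 8,9,10,11,12,13,14,15): 1⊕1⊕1⊕0⊕1⊕0⊕0⊕0 = 0
Syndrome s8…s1 = 0110 → error at position 6.
Flip position 6: 110101011101000 → 110100011101000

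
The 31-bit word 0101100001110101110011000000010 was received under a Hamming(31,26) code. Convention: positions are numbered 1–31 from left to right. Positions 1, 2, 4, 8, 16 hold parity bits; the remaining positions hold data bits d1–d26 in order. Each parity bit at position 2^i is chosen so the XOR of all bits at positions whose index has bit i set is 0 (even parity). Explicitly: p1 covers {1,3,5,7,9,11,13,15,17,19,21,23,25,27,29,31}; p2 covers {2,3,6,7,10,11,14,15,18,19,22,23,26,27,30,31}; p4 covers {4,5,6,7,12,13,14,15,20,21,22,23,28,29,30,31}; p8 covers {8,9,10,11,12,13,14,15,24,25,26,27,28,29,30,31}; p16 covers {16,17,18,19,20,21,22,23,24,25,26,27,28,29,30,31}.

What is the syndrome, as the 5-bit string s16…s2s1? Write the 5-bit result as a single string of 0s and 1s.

01110

s1 (pos 1,3,5,7,9,11,13,15,17,19,21,23,25,27,29,31): 0⊕0⊕1⊕0⊕0⊕1⊕0⊕0⊕1⊕0⊕1⊕0⊕0⊕0⊕0⊕0 = 0
s2 (pos 2,3,6,7,10,11,14,15,18,19,22,23,26,27,30,31): 1⊕0⊕0⊕0⊕1⊕1⊕1⊕0⊕1⊕0⊕1⊕0⊕0⊕0⊕1⊕0 = 1
s4 (pos 4,5,6,7,12,13,14,15,20,21,22,23,28,29,30,31): 1⊕1⊕0⊕0⊕1⊕0⊕1⊕0⊕0⊕1⊕1⊕0⊕0⊕0⊕1⊕0 = 1
s8 (pos 8,9,10,11,12,13,14,15,24,25,26,27,28,29,30,31): 0⊕0⊕1⊕1⊕1⊕0⊕1⊕0⊕0⊕0⊕0⊕0⊕0⊕0⊕1⊕0 = 1
s16 (pos 16,17,18,19,20,21,22,23,24,25,26,27,28,29,30,31): 1⊕1⊕1⊕0⊕0⊕1⊕1⊕0⊕0⊕0⊕0⊕0⊕0⊕0⊕1⊕0 = 0
Syndrome s16…s1 = 01110 → error at position 14.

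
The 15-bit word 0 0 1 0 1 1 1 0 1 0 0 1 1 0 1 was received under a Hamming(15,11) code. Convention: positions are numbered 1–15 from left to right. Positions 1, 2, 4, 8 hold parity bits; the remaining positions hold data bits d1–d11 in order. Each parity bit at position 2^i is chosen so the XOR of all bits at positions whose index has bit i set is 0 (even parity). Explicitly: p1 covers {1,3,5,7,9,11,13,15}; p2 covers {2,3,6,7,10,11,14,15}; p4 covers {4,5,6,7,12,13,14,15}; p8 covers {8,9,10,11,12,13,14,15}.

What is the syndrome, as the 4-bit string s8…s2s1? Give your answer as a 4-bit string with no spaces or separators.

s1 (pos 1,3,5,7,9,11,13,15): 0⊕1⊕1⊕1⊕1⊕0⊕1⊕1 = 0
s2 (pos 2,3,6,7,10,11,14,15): 0⊕1⊕1⊕1⊕0⊕0⊕0⊕1 = 0
s4 (pos 4,5,6,7,12,13,14,15): 0⊕1⊕1⊕1⊕1⊕1⊕0⊕1 = 0
s8 (pos 8,9,10,11,12,13,14,15): 0⊕1⊕0⊕0⊕1⊕1⊕0⊕1 = 0
Syndrome s8…s1 = 0000 → no error.

0000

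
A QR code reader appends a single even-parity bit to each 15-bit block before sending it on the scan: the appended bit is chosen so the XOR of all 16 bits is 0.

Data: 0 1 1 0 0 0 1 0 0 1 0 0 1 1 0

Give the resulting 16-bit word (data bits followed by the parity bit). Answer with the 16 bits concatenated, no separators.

0110001001001100

XOR of the 15 data bits: 0⊕1⊕1⊕0⊕0⊕0⊕1⊕0⊕0⊕1⊕0⊕0⊕1⊕1⊕0 = 0
Parity bit = 0 (so all 16 bits XOR to 0).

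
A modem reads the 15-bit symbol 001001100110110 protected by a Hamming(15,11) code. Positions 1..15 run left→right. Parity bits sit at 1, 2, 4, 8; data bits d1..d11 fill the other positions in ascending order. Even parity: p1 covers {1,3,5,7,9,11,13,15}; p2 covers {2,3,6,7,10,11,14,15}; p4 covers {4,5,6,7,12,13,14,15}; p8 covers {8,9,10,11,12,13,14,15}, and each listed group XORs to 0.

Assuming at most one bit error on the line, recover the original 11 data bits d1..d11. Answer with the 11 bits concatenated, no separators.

10110110110

s1 (pos 1,3,5,7,9,11,13,15): 0⊕1⊕0⊕1⊕0⊕1⊕1⊕0 = 0
s2 (pos 2,3,6,7,10,11,14,15): 0⊕1⊕1⊕1⊕1⊕1⊕1⊕0 = 0
s4 (pos 4,5,6,7,12,13,14,15): 0⊕0⊕1⊕1⊕0⊕1⊕1⊕0 = 0
s8 (pos 8,9,10,11,12,13,14,15): 0⊕0⊕1⊕1⊕0⊕1⊕1⊕0 = 0
Syndrome s8…s1 = 0000 → no error.
Read data bits from positions 3,5,6,7,9,10,11,12,13,14,15: 10110110110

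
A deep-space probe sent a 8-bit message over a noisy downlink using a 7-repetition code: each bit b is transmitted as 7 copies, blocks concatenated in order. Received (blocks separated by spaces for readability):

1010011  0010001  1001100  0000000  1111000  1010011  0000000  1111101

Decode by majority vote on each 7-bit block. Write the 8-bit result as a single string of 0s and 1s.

10001101

Block 1 (1010011): 4 ones → 1
Block 2 (0010001): 2 ones → 0
Block 3 (1001100): 3 ones → 0
Block 4 (0000000): 0 ones → 0
Block 5 (1111000): 4 ones → 1
Block 6 (1010011): 4 ones → 1
Block 7 (0000000): 0 ones → 0
Block 8 (1111101): 6 ones → 1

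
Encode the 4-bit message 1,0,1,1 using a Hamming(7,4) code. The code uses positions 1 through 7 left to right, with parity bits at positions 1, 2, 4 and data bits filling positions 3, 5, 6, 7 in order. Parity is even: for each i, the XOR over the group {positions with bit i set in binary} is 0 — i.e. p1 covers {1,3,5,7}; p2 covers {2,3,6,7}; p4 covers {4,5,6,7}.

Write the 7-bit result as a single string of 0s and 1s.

Place data at non-parity positions: p1 p2 1 p4 0 1 1
p1 (pos 1,3,5,7): XOR of data positions = 1⊕0⊕1 = 0
p2 (pos 2,3,6,7): XOR of data positions = 1⊕1⊕1 = 1
p4 (pos 4,5,6,7): XOR of data positions = 0⊕1⊕1 = 0
Codeword: 0110011

0110011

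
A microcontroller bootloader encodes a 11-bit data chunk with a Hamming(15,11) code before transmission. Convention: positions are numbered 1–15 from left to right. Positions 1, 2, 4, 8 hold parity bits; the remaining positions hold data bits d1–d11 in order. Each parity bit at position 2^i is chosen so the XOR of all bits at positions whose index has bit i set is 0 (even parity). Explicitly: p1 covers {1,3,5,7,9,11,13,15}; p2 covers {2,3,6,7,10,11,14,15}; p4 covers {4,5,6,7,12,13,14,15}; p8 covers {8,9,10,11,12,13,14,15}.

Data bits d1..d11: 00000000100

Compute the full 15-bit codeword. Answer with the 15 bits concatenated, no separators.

Place data at non-parity positions: p1 p2 0 p4 0 0 0 p8 0 0 0 0 1 0 0
p1 (pos 1,3,5,7,9,11,13,15): XOR of data positions = 0⊕0⊕0⊕0⊕0⊕1⊕0 = 1
p2 (pos 2,3,6,7,10,11,14,15): XOR of data positions = 0⊕0⊕0⊕0⊕0⊕0⊕0 = 0
p4 (pos 4,5,6,7,12,13,14,15): XOR of data positions = 0⊕0⊕0⊕0⊕1⊕0⊕0 = 1
p8 (pos 8,9,10,11,12,13,14,15): XOR of data positions = 0⊕0⊕0⊕0⊕1⊕0⊕0 = 1
Codeword: 100100010000100

100100010000100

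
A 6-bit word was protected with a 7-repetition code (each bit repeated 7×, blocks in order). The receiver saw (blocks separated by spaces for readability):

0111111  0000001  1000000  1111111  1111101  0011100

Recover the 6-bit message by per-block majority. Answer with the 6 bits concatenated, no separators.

100110

Block 1 (0111111): 6 ones → 1
Block 2 (0000001): 1 one → 0
Block 3 (1000000): 1 one → 0
Block 4 (1111111): 7 ones → 1
Block 5 (1111101): 6 ones → 1
Block 6 (0011100): 3 ones → 0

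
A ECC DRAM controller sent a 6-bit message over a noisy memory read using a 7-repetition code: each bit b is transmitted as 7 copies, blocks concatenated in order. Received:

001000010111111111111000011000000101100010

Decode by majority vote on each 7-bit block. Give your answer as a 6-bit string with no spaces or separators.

Block 1 (0010000): 1 one → 0
Block 2 (1011111): 6 ones → 1
Block 3 (1111111): 7 ones → 1
Block 4 (0000110): 2 ones → 0
Block 5 (0000010): 1 one → 0
Block 6 (1100010): 3 ones → 0

011000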